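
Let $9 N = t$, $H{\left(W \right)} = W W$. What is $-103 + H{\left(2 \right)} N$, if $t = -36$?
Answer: $-119$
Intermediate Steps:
$H{\left(W \right)} = W^{2}$
$N = -4$ ($N = \frac{1}{9} \left(-36\right) = -4$)
$-103 + H{\left(2 \right)} N = -103 + 2^{2} \left(-4\right) = -103 + 4 \left(-4\right) = -103 - 16 = -119$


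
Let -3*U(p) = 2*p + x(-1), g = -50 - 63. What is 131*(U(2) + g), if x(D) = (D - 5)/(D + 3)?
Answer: -44540/3 ≈ -14847.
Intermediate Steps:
x(D) = (-5 + D)/(3 + D)
g = -113
U(p) = 1 - 2*p/3 (U(p) = -(2*p + (-5 - 1)/(3 - 1))/3 = -(2*p - 6/2)/3 = -(2*p + (½)*(-6))/3 = -(2*p - 3)/3 = -(-3 + 2*p)/3 = 1 - 2*p/3)
131*(U(2) + g) = 131*((1 - ⅔*2) - 113) = 131*((1 - 4/3) - 113) = 131*(-⅓ - 113) = 131*(-340/3) = -44540/3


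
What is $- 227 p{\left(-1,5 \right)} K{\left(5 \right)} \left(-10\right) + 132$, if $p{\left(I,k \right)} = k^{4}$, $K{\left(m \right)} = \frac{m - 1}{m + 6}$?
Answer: $\frac{5676452}{11} \approx 5.1604 \cdot 10^{5}$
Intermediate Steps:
$K{\left(m \right)} = \frac{-1 + m}{6 + m}$
$- 227 p{\left(-1,5 \right)} K{\left(5 \right)} \left(-10\right) + 132 = - 227 \cdot 5^{4} \frac{-1 + 5}{6 + 5} \left(-10\right) + 132 = - 227 \cdot 625 \cdot \frac{1}{11} \cdot 4 \left(-10\right) + 132 = - 227 \cdot 625 \cdot \frac{4}{11} \left(-10\right) + 132 = - 227 \cdot \frac{2500}{11} \left(-10\right) + 132 = \left(-227\right) \left(- \frac{25000}{11}\right) + 132 = \frac{5675000}{11} + 132 = \frac{5676452}{11}$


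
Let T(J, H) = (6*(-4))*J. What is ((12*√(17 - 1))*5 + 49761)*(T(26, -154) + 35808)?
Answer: 1759235184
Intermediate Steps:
T(J, H) = -24*J
((12*√(17 - 1))*5 + 49761)*(T(26, -154) + 35808) = ((12*√(17 - 1))*5 + 49761)*(-24*26 + 35808) = ((12*√16)*5 + 49761)*(-624 + 35808) = ((12*4)*5 + 49761)*35184 = (48*5 + 49761)*35184 = (240 + 49761)*35184 = 50001*35184 = 1759235184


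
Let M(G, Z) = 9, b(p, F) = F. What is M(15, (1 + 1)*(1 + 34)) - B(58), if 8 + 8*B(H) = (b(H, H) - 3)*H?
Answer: -1555/4 ≈ -388.75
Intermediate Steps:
B(H) = -1 + H*(-3 + H)/8 (B(H) = -1 + ((H - 3)*H)/8 = -1 + ((-3 + H)*H)/8 = -1 + (H*(-3 + H))/8 = -1 + H*(-3 + H)/8)
M(15, (1 + 1)*(1 + 34)) - B(58) = 9 - (-1 - 3/8*58 + (⅛)*58²) = 9 - (-1 - 87/4 + (⅛)*3364) = 9 - (-1 - 87/4 + 841/2) = 9 - 1*1591/4 = 9 - 1591/4 = -1555/4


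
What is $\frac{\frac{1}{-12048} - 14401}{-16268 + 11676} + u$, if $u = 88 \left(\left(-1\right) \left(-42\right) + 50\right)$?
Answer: $\frac{448079975185}{55324416} \approx 8099.1$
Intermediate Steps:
$u = 8096$ ($u = 88 \left(42 + 50\right) = 88 \cdot 92 = 8096$)
$\frac{\frac{1}{-12048} - 14401}{-16268 + 11676} + u = \frac{\frac{1}{-12048} - 14401}{-16268 + 11676} + 8096 = \frac{- \frac{1}{12048} - 14401}{-4592} + 8096 = \left(- \frac{173503249}{12048}\right) \left(- \frac{1}{4592}\right) + 8096 = \frac{173503249}{55324416} + 8096 = \frac{448079975185}{55324416}$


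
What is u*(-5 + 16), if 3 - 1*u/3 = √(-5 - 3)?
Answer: 99 - 66*I*√2 ≈ 99.0 - 93.338*I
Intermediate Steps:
u = 9 - 6*I*√2 (u = 9 - 3*√(-5 - 3) = 9 - 6*I*√2 ≈ 9.0 - 8.4853*I)
u*(-5 + 16) = (9 - 6*I*√2)*(-5 + 16) = (9 - 6*I*√2)*11 = 99 - 66*I*√2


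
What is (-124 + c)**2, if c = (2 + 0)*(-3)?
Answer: 16900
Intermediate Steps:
c = -6 (c = 2*(-3) = -6)
(-124 + c)**2 = (-124 - 6)**2 = (-130)**2 = 16900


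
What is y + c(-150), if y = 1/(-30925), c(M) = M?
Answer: -4638751/30925 ≈ -150.00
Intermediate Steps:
y = -1/30925 ≈ -3.2336e-5
y + c(-150) = -1/30925 - 150 = -4638751/30925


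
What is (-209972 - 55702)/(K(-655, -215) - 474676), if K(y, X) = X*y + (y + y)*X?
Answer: 265674/52201 ≈ 5.0894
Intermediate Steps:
K(y, X) = 3*X*y (K(y, X) = X*y + (2*y)*X = X*y + 2*X*y = 3*X*y)
(-209972 - 55702)/(K(-655, -215) - 474676) = (-209972 - 55702)/(3*(-215)*(-655) - 474676) = -265674/(422475 - 474676) = -265674/(-52201) = -265674*(-1/52201) = 265674/52201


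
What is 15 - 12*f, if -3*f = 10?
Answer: 55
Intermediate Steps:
f = -10/3 (f = -⅓*10 = -10/3 ≈ -3.3333)
15 - 12*f = 15 - 12*(-10/3) = 15 + 40 = 55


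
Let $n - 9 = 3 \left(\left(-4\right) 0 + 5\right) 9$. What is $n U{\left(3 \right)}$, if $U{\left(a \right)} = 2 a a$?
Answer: $2592$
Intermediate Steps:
$U{\left(a \right)} = 2 a^{2}$
$n = 144$ ($n = 9 + 3 \left(\left(-4\right) 0 + 5\right) 9 = 9 + 3 \left(0 + 5\right) 9 = 9 + 3 \cdot 5 \cdot 9 = 9 + 15 \cdot 9 = 9 + 135 = 144$)
$n U{\left(3 \right)} = 144 \cdot 2 \cdot 3^{2} = 144 \cdot 2 \cdot 9 = 144 \cdot 18 = 2592$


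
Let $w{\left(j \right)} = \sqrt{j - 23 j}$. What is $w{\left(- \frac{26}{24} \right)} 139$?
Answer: $\frac{139 \sqrt{858}}{6} \approx 678.59$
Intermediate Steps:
$w{\left(j \right)} = \sqrt{22} \sqrt{- j}$ ($w{\left(j \right)} = \sqrt{- 22 j} = \sqrt{22} \sqrt{- j}$)
$w{\left(- \frac{26}{24} \right)} 139 = \sqrt{22} \sqrt{- \frac{-26}{24}} \cdot 139 = \sqrt{22} \sqrt{\left(-1\right) \left(- \frac{13}{12}\right)} 139 = \sqrt{22} \sqrt{\frac{13}{12}} \cdot 139 = \sqrt{22} \frac{\sqrt{39}}{6} \cdot 139 = \frac{\sqrt{858}}{6} \cdot 139 = \frac{139 \sqrt{858}}{6}$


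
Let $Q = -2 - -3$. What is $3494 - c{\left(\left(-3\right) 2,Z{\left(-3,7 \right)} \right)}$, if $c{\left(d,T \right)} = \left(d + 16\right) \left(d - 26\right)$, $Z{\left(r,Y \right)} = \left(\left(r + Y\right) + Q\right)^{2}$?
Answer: $3814$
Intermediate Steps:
$Q = 1$ ($Q = -2 + 3 = 1$)
$Z{\left(r,Y \right)} = \left(1 + Y + r\right)^{2}$ ($Z{\left(r,Y \right)} = \left(\left(r + Y\right) + 1\right)^{2} = \left(\left(Y + r\right) + 1\right)^{2} = \left(1 + Y + r\right)^{2}$)
$c{\left(d,T \right)} = \left(-26 + d\right) \left(16 + d\right)$ ($c{\left(d,T \right)} = \left(16 + d\right) \left(-26 + d\right) = \left(-26 + d\right) \left(16 + d\right)$)
$3494 - c{\left(\left(-3\right) 2,Z{\left(-3,7 \right)} \right)} = 3494 - \left(-416 + \left(\left(-3\right) 2\right)^{2} - 10 \left(\left(-3\right) 2\right)\right) = 3494 - \left(-416 + \left(-6\right)^{2} - -60\right) = 3494 - \left(-416 + 36 + 60\right) = 3494 - -320 = 3494 + 320 = 3814$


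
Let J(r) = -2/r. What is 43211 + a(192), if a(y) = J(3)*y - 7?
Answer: 43076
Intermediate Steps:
a(y) = -7 - 2*y/3 (a(y) = (-2/3)*y - 7 = (-2*1/3)*y - 7 = -2*y/3 - 7 = -7 - 2*y/3)
43211 + a(192) = 43211 + (-7 - 2/3*192) = 43211 + (-7 - 128) = 43211 - 135 = 43076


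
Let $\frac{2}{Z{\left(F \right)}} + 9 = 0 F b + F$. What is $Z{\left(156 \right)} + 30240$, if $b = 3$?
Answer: $\frac{4445282}{147} \approx 30240.0$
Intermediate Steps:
$Z{\left(F \right)} = \frac{2}{-9 + F}$ ($Z{\left(F \right)} = \frac{2}{-9 + \left(0 F 3 + F\right)} = \frac{2}{-9 + \left(0 \cdot 3 + F\right)} = \frac{2}{-9 + \left(0 + F\right)} = \frac{2}{-9 + F}$)
$Z{\left(156 \right)} + 30240 = \frac{2}{-9 + 156} + 30240 = \frac{2}{147} + 30240 = \frac{4445282}{147}$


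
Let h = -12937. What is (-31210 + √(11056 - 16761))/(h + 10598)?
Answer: 31210/2339 - I*√5705/2339 ≈ 13.343 - 0.032292*I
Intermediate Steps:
(-31210 + √(11056 - 16761))/(h + 10598) = (-31210 + √(11056 - 16761))/(-12937 + 10598) = (-31210 + √(-5705))/(-2339) = (-31210 + I*√5705)*(-1/2339) = 31210/2339 - I*√5705/2339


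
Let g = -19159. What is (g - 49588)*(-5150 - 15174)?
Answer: 1397214028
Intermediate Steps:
(g - 49588)*(-5150 - 15174) = (-19159 - 49588)*(-5150 - 15174) = -68747*(-20324) = 1397214028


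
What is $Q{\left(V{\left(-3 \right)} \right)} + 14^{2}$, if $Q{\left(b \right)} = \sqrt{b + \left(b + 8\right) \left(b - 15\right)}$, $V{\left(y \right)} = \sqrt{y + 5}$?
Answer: $196 + \sqrt{-118 - 6 \sqrt{2}} \approx 196.0 + 11.247 i$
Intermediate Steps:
$V{\left(y \right)} = \sqrt{5 + y}$
$Q{\left(b \right)} = \sqrt{b + \left(-15 + b\right) \left(8 + b\right)}$ ($Q{\left(b \right)} = \sqrt{b + \left(8 + b\right) \left(-15 + b\right)} = \sqrt{b + \left(-15 + b\right) \left(8 + b\right)}$)
$Q{\left(V{\left(-3 \right)} \right)} + 14^{2} = \sqrt{-120 + \left(\sqrt{5 - 3}\right)^{2} - 6 \sqrt{5 - 3}} + 14^{2} = \sqrt{-120 + \left(\sqrt{2}\right)^{2} - 6 \sqrt{2}} + 196 = \sqrt{-120 + 2 - 6 \sqrt{2}} + 196 = \sqrt{-118 - 6 \sqrt{2}} + 196 = 196 + \sqrt{-118 - 6 \sqrt{2}}$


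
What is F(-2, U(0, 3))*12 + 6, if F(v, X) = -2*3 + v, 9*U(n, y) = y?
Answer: -90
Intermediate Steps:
U(n, y) = y/9
F(v, X) = -6 + v
F(-2, U(0, 3))*12 + 6 = (-6 - 2)*12 + 6 = -8*12 + 6 = -96 + 6 = -90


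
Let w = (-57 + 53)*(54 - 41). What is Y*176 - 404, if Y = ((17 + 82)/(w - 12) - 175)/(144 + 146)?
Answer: -592929/1160 ≈ -511.15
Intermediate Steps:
w = -52 (w = -4*13 = -52)
Y = -11299/18560 (Y = ((17 + 82)/(-52 - 12) - 175)/(144 + 146) = (99/(-64) - 175)/290 = (99*(-1/64) - 175)*(1/290) = (-99/64 - 175)*(1/290) = -11299/64*1/290 = -11299/18560 ≈ -0.60878)
Y*176 - 404 = -11299/18560*176 - 404 = -124289/1160 - 404 = -592929/1160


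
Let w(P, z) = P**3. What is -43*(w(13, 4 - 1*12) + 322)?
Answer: -108317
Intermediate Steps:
-43*(w(13, 4 - 1*12) + 322) = -43*(13**3 + 322) = -43*(2197 + 322) = -43*2519 = -108317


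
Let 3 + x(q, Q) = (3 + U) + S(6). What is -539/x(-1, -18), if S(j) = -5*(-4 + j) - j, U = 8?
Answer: 539/8 ≈ 67.375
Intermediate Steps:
S(j) = 20 - 6*j (S(j) = (20 - 5*j) - j = 20 - 6*j)
x(q, Q) = -8 (x(q, Q) = -3 + ((3 + 8) + (20 - 6*6)) = -3 + (11 + (20 - 36)) = -3 + (11 - 16) = -3 - 5 = -8)
-539/x(-1, -18) = -539/(-8) = -539*(-1/8) = 539/8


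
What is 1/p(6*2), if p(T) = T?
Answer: 1/12 ≈ 0.083333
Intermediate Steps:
1/p(6*2) = 1/(6*2) = 1/12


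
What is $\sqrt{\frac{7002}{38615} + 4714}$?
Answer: $\frac{4 \sqrt{439337605930}}{38615} \approx 68.66$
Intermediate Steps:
$\sqrt{\frac{7002}{38615} + 4714} = \sqrt{\frac{182038112}{38615}} = \frac{4 \sqrt{439337605930}}{38615}$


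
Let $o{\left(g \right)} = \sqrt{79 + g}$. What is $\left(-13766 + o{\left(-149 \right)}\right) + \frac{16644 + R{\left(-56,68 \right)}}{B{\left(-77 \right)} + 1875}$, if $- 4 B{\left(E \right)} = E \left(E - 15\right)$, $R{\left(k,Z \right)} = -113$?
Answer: $- \frac{1415133}{104} + i \sqrt{70} \approx -13607.0 + 8.3666 i$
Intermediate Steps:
$B{\left(E \right)} = - \frac{E \left(-15 + E\right)}{4}$ ($B{\left(E \right)} = - \frac{E \left(E - 15\right)}{4} = - \frac{E \left(-15 + E\right)}{4}$)
$\left(-13766 + o{\left(-149 \right)}\right) + \frac{16644 + R{\left(-56,68 \right)}}{B{\left(-77 \right)} + 1875} = \left(-13766 + \sqrt{79 - 149}\right) + \frac{16644 - 113}{\frac{1}{4} \left(-77\right) \left(15 - -77\right) + 1875} = \left(-13766 + \sqrt{-70}\right) + \frac{16531}{\frac{1}{4} \left(-77\right) \left(15 + 77\right) + 1875} = \left(-13766 + i \sqrt{70}\right) + \frac{16531}{\frac{1}{4} \left(-77\right) 92 + 1875} = \left(-13766 + i \sqrt{70}\right) + \frac{16531}{-1771 + 1875} = \left(-13766 + i \sqrt{70}\right) + \frac{16531}{104} = - \frac{1415133}{104} + i \sqrt{70}$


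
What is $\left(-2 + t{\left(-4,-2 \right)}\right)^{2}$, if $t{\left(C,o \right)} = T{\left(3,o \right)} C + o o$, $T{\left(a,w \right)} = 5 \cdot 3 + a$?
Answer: $4900$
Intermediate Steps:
$T{\left(a,w \right)} = 15 + a$
$t{\left(C,o \right)} = o^{2} + 18 C$ ($t{\left(C,o \right)} = \left(15 + 3\right) C + o o = 18 C + o^{2} = o^{2} + 18 C$)
$\left(-2 + t{\left(-4,-2 \right)}\right)^{2} = \left(-2 + \left(\left(-2\right)^{2} + 18 \left(-4\right)\right)\right)^{2} = \left(-2 + \left(4 - 72\right)\right)^{2} = \left(-2 - 68\right)^{2} = \left(-70\right)^{2} = 4900$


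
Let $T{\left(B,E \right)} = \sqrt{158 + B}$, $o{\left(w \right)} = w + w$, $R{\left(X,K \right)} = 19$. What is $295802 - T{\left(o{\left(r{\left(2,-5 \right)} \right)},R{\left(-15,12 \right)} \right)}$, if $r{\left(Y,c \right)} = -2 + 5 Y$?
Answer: $295802 - \sqrt{174} \approx 2.9579 \cdot 10^{5}$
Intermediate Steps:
$o{\left(w \right)} = 2 w$
$295802 - T{\left(o{\left(r{\left(2,-5 \right)} \right)},R{\left(-15,12 \right)} \right)} = 295802 - \sqrt{158 + 2 \left(-2 + 5 \cdot 2\right)} = 295802 - \sqrt{158 + 2 \left(-2 + 10\right)} = 295802 - \sqrt{158 + 2 \cdot 8} = 295802 - \sqrt{158 + 16} = 295802 - \sqrt{174}$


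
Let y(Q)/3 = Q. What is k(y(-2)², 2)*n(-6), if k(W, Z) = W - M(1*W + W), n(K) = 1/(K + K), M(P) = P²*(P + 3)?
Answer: 32397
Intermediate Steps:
y(Q) = 3*Q
M(P) = P²*(3 + P)
n(K) = 1/(2*K)
k(W, Z) = W - 4*W²*(3 + 2*W) (k(W, Z) = W - (1*W + W)²*(3 + (1*W + W)) = W - (W + W)²*(3 + (W + W)) = W - (2*W)²*(3 + 2*W) = W - 4*W²*(3 + 2*W))
k(y(-2)², 2)*n(-6) = ((3*(-2))²*(1 - 12*(3*(-2))² - 8*((3*(-2))²)²))*((½)/(-6)) = ((-6)²*(1 - 12*(-6)² - 8*((-6)²)²))*((½)*(-⅙)) = (36*(1 - 12*36 - 8*36²))*(-1/12) = (36*(1 - 432 - 8*1296))*(-1/12) = (36*(1 - 432 - 10368))*(-1/12) = (36*(-10799))*(-1/12) = -388764*(-1/12) = 32397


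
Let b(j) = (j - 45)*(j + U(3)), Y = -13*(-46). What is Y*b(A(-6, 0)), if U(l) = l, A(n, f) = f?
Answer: -80730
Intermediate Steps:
Y = 598
b(j) = (-45 + j)*(3 + j) (b(j) = (j - 45)*(j + 3) = (-45 + j)*(3 + j))
Y*b(A(-6, 0)) = 598*(-135 + 0**2 - 42*0) = 598*(-135 + 0 + 0) = 598*(-135) = -80730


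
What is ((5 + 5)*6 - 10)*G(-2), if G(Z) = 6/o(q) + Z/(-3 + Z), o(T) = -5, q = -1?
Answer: -40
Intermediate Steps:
G(Z) = -6/5 + Z/(-3 + Z) (G(Z) = 6/(-5) + Z/(-3 + Z) = 6*(-⅕) + Z/(-3 + Z) = -6/5 + Z/(-3 + Z))
((5 + 5)*6 - 10)*G(-2) = ((5 + 5)*6 - 10)*((18 - 1*(-2))/(5*(-3 - 2))) = (10*6 - 10)*((⅕)*(18 + 2)/(-5)) = (60 - 10)*((⅕)*(-⅕)*20) = 50*(-⅘) = -40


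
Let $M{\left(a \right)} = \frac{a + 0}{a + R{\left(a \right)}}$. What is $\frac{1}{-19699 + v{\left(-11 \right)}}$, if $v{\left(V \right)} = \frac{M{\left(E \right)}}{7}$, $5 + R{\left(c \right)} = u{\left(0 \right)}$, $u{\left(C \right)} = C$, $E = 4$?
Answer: $- \frac{7}{137897} \approx -5.0763 \cdot 10^{-5}$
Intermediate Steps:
$R{\left(c \right)} = -5$ ($R{\left(c \right)} = -5 + 0 = -5$)
$M{\left(a \right)} = \frac{a}{-5 + a}$ ($M{\left(a \right)} = \frac{a + 0}{a - 5} = \frac{a}{-5 + a}$)
$v{\left(V \right)} = - \frac{4}{7}$ ($v{\left(V \right)} = \frac{4 \frac{1}{-5 + 4}}{7} = \frac{4 \frac{1}{-1}}{7} = \frac{4 \left(-1\right)}{7} = \frac{1}{7} \left(-4\right) = - \frac{4}{7}$)
$\frac{1}{-19699 + v{\left(-11 \right)}} = \frac{1}{-19699 - \frac{4}{7}} = \frac{1}{- \frac{137897}{7}} = - \frac{7}{137897}$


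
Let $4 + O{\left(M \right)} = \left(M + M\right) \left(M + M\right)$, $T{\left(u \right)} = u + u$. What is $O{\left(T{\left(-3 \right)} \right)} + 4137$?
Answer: $4277$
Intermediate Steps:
$T{\left(u \right)} = 2 u$
$O{\left(M \right)} = -4 + 4 M^{2}$ ($O{\left(M \right)} = -4 + \left(M + M\right) \left(M + M\right) = -4 + 2 M 2 M = -4 + 4 M^{2}$)
$O{\left(T{\left(-3 \right)} \right)} + 4137 = \left(-4 + 4 \left(2 \left(-3\right)\right)^{2}\right) + 4137 = \left(-4 + 4 \left(-6\right)^{2}\right) + 4137 = \left(-4 + 4 \cdot 36\right) + 4137 = \left(-4 + 144\right) + 4137 = 140 + 4137 = 4277$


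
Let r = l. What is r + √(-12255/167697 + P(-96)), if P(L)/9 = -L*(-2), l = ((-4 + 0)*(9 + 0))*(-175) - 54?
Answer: 6246 + I*√599967426527/18633 ≈ 6246.0 + 41.57*I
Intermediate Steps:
l = 6246 (l = -4*9*(-175) - 54 = -36*(-175) - 54 = 6300 - 54 = 6246)
r = 6246
P(L) = 18*L (P(L) = 9*(-L*(-2)) = 9*(2*L) = 18*L)
r + √(-12255/167697 + P(-96)) = 6246 + √(-12255/167697 + 18*(-96)) = 6246 + √(-12255*1/167697 - 1728) = 6246 + √(-4085/55899 - 1728) = 6246 + √(-96597557/55899) = 6246 + I*√599967426527/18633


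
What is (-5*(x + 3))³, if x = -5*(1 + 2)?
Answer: 216000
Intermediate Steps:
x = -15 (x = -5*3 = -15)
(-5*(x + 3))³ = (-5*(-15 + 3))³ = (-5*(-12))³ = 60³ = 216000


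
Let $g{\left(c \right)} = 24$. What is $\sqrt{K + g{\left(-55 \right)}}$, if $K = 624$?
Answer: $18 \sqrt{2} \approx 25.456$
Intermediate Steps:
$\sqrt{K + g{\left(-55 \right)}} = \sqrt{624 + 24} = \sqrt{648} = 18 \sqrt{2}$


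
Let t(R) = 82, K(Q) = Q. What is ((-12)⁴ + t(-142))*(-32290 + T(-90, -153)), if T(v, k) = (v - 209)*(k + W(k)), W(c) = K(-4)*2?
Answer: 329944482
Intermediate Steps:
W(c) = -8 (W(c) = -4*2 = -8)
T(v, k) = (-209 + v)*(-8 + k) (T(v, k) = (v - 209)*(k - 8) = (-209 + v)*(-8 + k))
((-12)⁴ + t(-142))*(-32290 + T(-90, -153)) = ((-12)⁴ + 82)*(-32290 + (1672 - 209*(-153) - 8*(-90) - 153*(-90))) = (20736 + 82)*(-32290 + (1672 + 31977 + 720 + 13770)) = 20818*(-32290 + 48139) = 20818*15849 = 329944482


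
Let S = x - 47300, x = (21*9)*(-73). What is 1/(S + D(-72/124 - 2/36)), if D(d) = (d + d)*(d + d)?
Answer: -77841/4755725552 ≈ -1.6368e-5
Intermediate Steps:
x = -13797 (x = 189*(-73) = -13797)
D(d) = 4*d**2 (D(d) = (2*d)*(2*d) = 4*d**2)
S = -61097 (S = -13797 - 47300 = -61097)
1/(S + D(-72/124 - 2/36)) = 1/(-61097 + 4*(-72/124 - 2/36)**2) = 1/(-61097 + 4*(-72*1/124 - 2*1/36)**2) = 1/(-61097 + 4*(-18/31 - 1/18)**2) = 1/(-61097 + 4*(-355/558)**2) = 1/(-61097 + 4*(126025/311364)) = 1/(-61097 + 126025/77841) = 1/(-4755725552/77841) = -77841/4755725552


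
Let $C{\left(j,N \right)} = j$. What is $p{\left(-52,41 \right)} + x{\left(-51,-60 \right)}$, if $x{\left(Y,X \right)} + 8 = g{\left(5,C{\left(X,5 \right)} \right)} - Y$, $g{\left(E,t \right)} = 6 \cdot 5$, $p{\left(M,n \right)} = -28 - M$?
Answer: $97$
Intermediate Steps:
$g{\left(E,t \right)} = 30$
$x{\left(Y,X \right)} = 22 - Y$ ($x{\left(Y,X \right)} = -8 - \left(-30 + Y\right) = 22 - Y$)
$p{\left(-52,41 \right)} + x{\left(-51,-60 \right)} = \left(-28 - -52\right) + \left(22 - -51\right) = \left(-28 + 52\right) + \left(22 + 51\right) = 24 + 73 = 97$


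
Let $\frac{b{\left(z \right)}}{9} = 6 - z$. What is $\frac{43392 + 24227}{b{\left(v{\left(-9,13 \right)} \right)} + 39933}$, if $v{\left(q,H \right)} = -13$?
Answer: $\frac{67619}{40104} \approx 1.6861$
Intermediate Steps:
$b{\left(z \right)} = 54 - 9 z$ ($b{\left(z \right)} = 9 \left(6 - z\right) = 54 - 9 z$)
$\frac{43392 + 24227}{b{\left(v{\left(-9,13 \right)} \right)} + 39933} = \frac{43392 + 24227}{\left(54 - -117\right) + 39933} = \frac{67619}{\left(54 + 117\right) + 39933} = \frac{67619}{171 + 39933} = \frac{67619}{40104}$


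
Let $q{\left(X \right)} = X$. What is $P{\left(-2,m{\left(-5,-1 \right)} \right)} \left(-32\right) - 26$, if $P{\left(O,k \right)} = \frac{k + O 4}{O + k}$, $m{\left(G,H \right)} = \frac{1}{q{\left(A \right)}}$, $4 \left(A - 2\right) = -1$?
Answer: $- \frac{962}{5} \approx -192.4$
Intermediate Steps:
$A = \frac{7}{4}$ ($A = 2 + \frac{1}{4} \left(-1\right) = 2 - \frac{1}{4} = \frac{7}{4} \approx 1.75$)
$m{\left(G,H \right)} = \frac{4}{7}$ ($m{\left(G,H \right)} = \frac{1}{\frac{7}{4}} = \frac{4}{7}$)
$P{\left(O,k \right)} = \frac{k + 4 O}{O + k}$
$P{\left(-2,m{\left(-5,-1 \right)} \right)} \left(-32\right) - 26 = \frac{\frac{4}{7} + 4 \left(-2\right)}{-2 + \frac{4}{7}} \left(-32\right) - 26 = \frac{\frac{4}{7} - 8}{- \frac{10}{7}} \left(-32\right) - 26 = \left(- \frac{7}{10}\right) \left(- \frac{52}{7}\right) \left(-32\right) - 26 = \frac{26}{5} \left(-32\right) - 26 = - \frac{832}{5} - 26 = - \frac{962}{5}$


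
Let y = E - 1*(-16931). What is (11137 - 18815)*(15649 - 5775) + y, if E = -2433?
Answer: -75798074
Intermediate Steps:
y = 14498 (y = -2433 - 1*(-16931) = -2433 + 16931 = 14498)
(11137 - 18815)*(15649 - 5775) + y = (11137 - 18815)*(15649 - 5775) + 14498 = -7678*9874 + 14498 = -75812572 + 14498 = -75798074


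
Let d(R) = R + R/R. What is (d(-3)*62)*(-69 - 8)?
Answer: 9548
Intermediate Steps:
d(R) = 1 + R (d(R) = R + 1 = 1 + R)
(d(-3)*62)*(-69 - 8) = ((1 - 3)*62)*(-69 - 8) = -2*62*(-77) = -124*(-77) = 9548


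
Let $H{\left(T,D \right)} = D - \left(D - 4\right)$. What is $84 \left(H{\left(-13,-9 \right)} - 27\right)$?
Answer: $-1932$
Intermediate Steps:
$H{\left(T,D \right)} = 4$ ($H{\left(T,D \right)} = D - \left(-4 + D\right) = 4$)
$84 \left(H{\left(-13,-9 \right)} - 27\right) = 84 \left(4 - 27\right) = 84 \left(-23\right) = -1932$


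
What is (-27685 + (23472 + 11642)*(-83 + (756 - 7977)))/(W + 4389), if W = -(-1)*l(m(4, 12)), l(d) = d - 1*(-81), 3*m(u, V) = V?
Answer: -256500341/4474 ≈ -57331.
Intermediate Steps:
m(u, V) = V/3
l(d) = 81 + d (l(d) = d + 81 = 81 + d)
W = 85 (W = -(-1)*(81 + (⅓)*12) = -(-1)*(81 + 4) = -(-1)*85 = -1*(-85) = 85)
(-27685 + (23472 + 11642)*(-83 + (756 - 7977)))/(W + 4389) = (-27685 + (23472 + 11642)*(-83 + (756 - 7977)))/(85 + 4389) = (-27685 + 35114*(-83 - 7221))/4474 = (-27685 + 35114*(-7304))*(1/4474) = (-27685 - 256472656)*(1/4474) = -256500341*1/4474 = -256500341/4474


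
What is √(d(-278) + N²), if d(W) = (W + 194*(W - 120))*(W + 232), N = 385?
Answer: √3712765 ≈ 1926.9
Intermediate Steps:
d(W) = (-23280 + 195*W)*(232 + W) (d(W) = (W + 194*(-120 + W))*(232 + W) = (W + (-23280 + 194*W))*(232 + W) = (-23280 + 195*W)*(232 + W))
√(d(-278) + N²) = √((-5400960 + 195*(-278)² + 21960*(-278)) + 385²) = √((-5400960 + 195*77284 - 6104880) + 148225) = √((-5400960 + 15070380 - 6104880) + 148225) = √(3564540 + 148225) = √3712765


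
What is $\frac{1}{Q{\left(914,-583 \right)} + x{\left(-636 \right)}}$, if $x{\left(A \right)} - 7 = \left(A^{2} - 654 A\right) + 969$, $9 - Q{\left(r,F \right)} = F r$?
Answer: $\frac{1}{1354287} \approx 7.384 \cdot 10^{-7}$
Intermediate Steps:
$Q{\left(r,F \right)} = 9 - F r$
$x{\left(A \right)} = 976 + A^{2} - 654 A$ ($x{\left(A \right)} = 7 + \left(\left(A^{2} - 654 A\right) + 969\right) = 7 + \left(969 + A^{2} - 654 A\right) = 976 + A^{2} - 654 A$)
$\frac{1}{Q{\left(914,-583 \right)} + x{\left(-636 \right)}} = \frac{1}{\left(9 - \left(-583\right) 914\right) + \left(976 + \left(-636\right)^{2} - -415944\right)} = \frac{1}{\left(9 + 532862\right) + \left(976 + 404496 + 415944\right)} = \frac{1}{532871 + 821416} = \frac{1}{1354287}$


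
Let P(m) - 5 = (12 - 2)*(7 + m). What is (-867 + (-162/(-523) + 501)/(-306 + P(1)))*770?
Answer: -77363937420/115583 ≈ -6.6934e+5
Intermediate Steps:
P(m) = 75 + 10*m (P(m) = 5 + (12 - 2)*(7 + m) = 5 + 10*(7 + m) = 5 + (70 + 10*m) = 75 + 10*m)
(-867 + (-162/(-523) + 501)/(-306 + P(1)))*770 = (-867 + (-162/(-523) + 501)/(-306 + (75 + 10*1)))*770 = (-867 + (-162*(-1/523) + 501)/(-306 + (75 + 10)))*770 = (-867 + (162/523 + 501)/(-306 + 85))*770 = (-867 + (262185/523)/(-221))*770 = (-867 + (262185/523)*(-1/221))*770 = (-867 - 262185/115583)*770 = -100472646/115583*770 = -77363937420/115583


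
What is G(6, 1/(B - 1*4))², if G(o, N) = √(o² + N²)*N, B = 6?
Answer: 145/16 ≈ 9.0625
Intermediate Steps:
G(o, N) = N*√(N² + o²) (G(o, N) = √(N² + o²)*N = N*√(N² + o²))
G(6, 1/(B - 1*4))² = (√((1/(6 - 1*4))² + 6²)/(6 - 1*4))² = (√((1/(6 - 4))² + 36)/(6 - 4))² = (√((1/2)² + 36)/2)² = (√((½)² + 36)/2)² = (√(¼ + 36)/2)² = (√(145/4)/2)² = ((√145/2)/2)² = (√145/4)² = 145/16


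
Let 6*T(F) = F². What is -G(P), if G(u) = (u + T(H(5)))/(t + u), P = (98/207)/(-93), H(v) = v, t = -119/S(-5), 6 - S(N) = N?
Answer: 1762519/4583894 ≈ 0.38450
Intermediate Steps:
S(N) = 6 - N
t = -119/11 (t = -119/(6 - 1*(-5)) = -119/(6 + 5) = -119/11 ≈ -10.818)
P = -98/19251 (P = (98*(1/207))*(-1/93) = (98/207)*(-1/93) = -98/19251 ≈ -0.0050906)
T(F) = F²/6
G(u) = (25/6 + u)/(-119/11 + u) (G(u) = (u + (⅙)*5²)/(-119/11 + u) = (u + (⅙)*25)/(-119/11 + u) = (u + 25/6)/(-119/11 + u) = (25/6 + u)/(-119/11 + u))
-G(P) = -11*(25 + 6*(-98/19251))/(6*(-119 + 11*(-98/19251))) = -11*(25 - 196/6417)/(6*(-119 - 1078/19251)) = -11*160229/(6*(-2291947/19251)*6417) = -11*(-19251)*160229/(6*2291947*6417) = -1*(-1762519/4583894) = 1762519/4583894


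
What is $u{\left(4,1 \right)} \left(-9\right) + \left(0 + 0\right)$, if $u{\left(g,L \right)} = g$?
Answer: $-36$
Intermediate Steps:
$u{\left(4,1 \right)} \left(-9\right) + \left(0 + 0\right) = 4 \left(-9\right) + \left(0 + 0\right) = -36 + 0 = -36$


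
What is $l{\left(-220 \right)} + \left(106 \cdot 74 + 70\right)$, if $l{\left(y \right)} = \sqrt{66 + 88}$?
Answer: $7914 + \sqrt{154} \approx 7926.4$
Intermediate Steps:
$l{\left(y \right)} = \sqrt{154}$
$l{\left(-220 \right)} + \left(106 \cdot 74 + 70\right) = \sqrt{154} + \left(106 \cdot 74 + 70\right) = \sqrt{154} + \left(7844 + 70\right) = \sqrt{154} + 7914 = 7914 + \sqrt{154}$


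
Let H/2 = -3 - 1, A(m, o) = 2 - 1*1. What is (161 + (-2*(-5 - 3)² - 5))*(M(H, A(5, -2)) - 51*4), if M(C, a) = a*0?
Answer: -5712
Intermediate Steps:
A(m, o) = 1 (A(m, o) = 2 - 1 = 1)
H = -8 (H = 2*(-3 - 1) = 2*(-4) = -8)
M(C, a) = 0
(161 + (-2*(-5 - 3)² - 5))*(M(H, A(5, -2)) - 51*4) = (161 + (-2*(-5 - 3)² - 5))*(0 - 51*4) = (161 + (-2*(-8)² - 5))*(0 - 204) = (161 + (-2*64 - 5))*(-204) = (161 + (-128 - 5))*(-204) = (161 - 133)*(-204) = 28*(-204) = -5712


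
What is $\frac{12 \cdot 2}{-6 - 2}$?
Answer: $-3$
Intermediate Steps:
$\frac{12 \cdot 2}{-6 - 2} = \frac{24}{-8} = 24 \left(- \frac{1}{8}\right) = -3$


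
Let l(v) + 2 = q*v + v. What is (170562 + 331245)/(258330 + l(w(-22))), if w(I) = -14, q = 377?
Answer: 501807/253036 ≈ 1.9831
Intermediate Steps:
l(v) = -2 + 378*v (l(v) = -2 + (377*v + v) = -2 + 378*v)
(170562 + 331245)/(258330 + l(w(-22))) = (170562 + 331245)/(258330 + (-2 + 378*(-14))) = 501807/(258330 + (-2 - 5292)) = 501807/(258330 - 5294) = 501807/253036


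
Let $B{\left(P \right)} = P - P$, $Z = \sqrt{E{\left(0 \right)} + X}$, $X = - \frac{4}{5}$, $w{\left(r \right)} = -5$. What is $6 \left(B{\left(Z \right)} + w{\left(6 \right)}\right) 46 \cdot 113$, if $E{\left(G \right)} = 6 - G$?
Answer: $-155940$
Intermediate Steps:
$X = - \frac{4}{5}$ ($X = \left(-4\right) \frac{1}{5} = - \frac{4}{5} \approx -0.8$)
$Z = \frac{\sqrt{130}}{5}$ ($Z = \sqrt{\left(6 - 0\right) - \frac{4}{5}} = \sqrt{\left(6 + 0\right) - \frac{4}{5}} = \sqrt{6 - \frac{4}{5}} = \sqrt{\frac{26}{5}} = \frac{\sqrt{130}}{5} \approx 2.2803$)
$B{\left(P \right)} = 0$
$6 \left(B{\left(Z \right)} + w{\left(6 \right)}\right) 46 \cdot 113 = 6 \left(0 - 5\right) 46 \cdot 113 = 6 \left(-5\right) 46 \cdot 113 = \left(-30\right) 46 \cdot 113 = \left(-1380\right) 113 = -155940$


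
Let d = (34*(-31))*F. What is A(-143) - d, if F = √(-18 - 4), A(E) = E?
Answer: -143 + 1054*I*√22 ≈ -143.0 + 4943.7*I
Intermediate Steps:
F = I*√22 (F = √(-22) = I*√22 ≈ 4.6904*I)
d = -1054*I*√22 (d = (34*(-31))*(I*√22) = -1054*I*√22 ≈ -4943.7*I)
A(-143) - d = -143 - (-1054)*I*√22 = -143 + 1054*I*√22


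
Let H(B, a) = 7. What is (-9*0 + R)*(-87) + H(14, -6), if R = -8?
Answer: 703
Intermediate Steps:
(-9*0 + R)*(-87) + H(14, -6) = (-9*0 - 8)*(-87) + 7 = (0 - 8)*(-87) + 7 = -8*(-87) + 7 = 696 + 7 = 703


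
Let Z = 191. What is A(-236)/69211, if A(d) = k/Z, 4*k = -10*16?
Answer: -40/13219301 ≈ -3.0259e-6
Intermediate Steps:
k = -40 (k = (-10*16)/4 = (1/4)*(-160) = -40)
A(d) = -40/191
A(-236)/69211 = -40/191/69211 = -40/191*1/69211 = -40/13219301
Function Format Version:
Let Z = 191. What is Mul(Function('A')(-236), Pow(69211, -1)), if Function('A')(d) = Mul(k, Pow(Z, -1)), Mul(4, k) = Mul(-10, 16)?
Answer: Rational(-40, 13219301) ≈ -3.0259e-6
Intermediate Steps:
k = -40 (k = Mul(Rational(1, 4), Mul(-10, 16)) = Mul(Rational(1, 4), -160) = -40)
Function('A')(d) = Rational(-40, 191) (Function('A')(d) = Mul(-40, Pow(191, -1)) = Mul(-40, Rational(1, 191)) = Rational(-40, 191))
Mul(Function('A')(-236), Pow(69211, -1)) = Mul(Rational(-40, 191), Pow(69211, -1)) = Mul(Rational(-40, 191), Rational(1, 69211)) = Rational(-40, 13219301)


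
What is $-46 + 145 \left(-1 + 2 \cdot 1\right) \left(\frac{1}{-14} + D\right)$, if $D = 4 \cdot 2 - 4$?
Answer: $\frac{7331}{14} \approx 523.64$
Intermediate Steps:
$D = 4$ ($D = 8 - 4 = 4$)
$-46 + 145 \left(-1 + 2 \cdot 1\right) \left(\frac{1}{-14} + D\right) = -46 + 145 \left(-1 + 2 \cdot 1\right) \left(\frac{1}{-14} + 4\right) = -46 + 145 \left(-1 + 2\right) \left(- \frac{1}{14} + 4\right) = -46 + 145 \cdot 1 \cdot \frac{55}{14} = -46 + 145 \cdot \frac{55}{14} = -46 + \frac{7975}{14} = \frac{7331}{14}$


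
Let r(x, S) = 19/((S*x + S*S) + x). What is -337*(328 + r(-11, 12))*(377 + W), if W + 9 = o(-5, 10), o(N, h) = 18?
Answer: -45138454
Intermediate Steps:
W = 9 (W = -9 + 18 = 9)
r(x, S) = 19/(x + S² + S*x) (r(x, S) = 19/((S*x + S²) + x) = 19/((S² + S*x) + x) = 19/(x + S² + S*x))
-337*(328 + r(-11, 12))*(377 + W) = -337*(328 + 19/(-11 + 12² + 12*(-11)))*(377 + 9) = -337*(328 + 19/(-11 + 144 - 132))*386 = -337*(328 + 19/1)*386 = -337*(328 + 19*1)*386 = -337*(328 + 19)*386 = -116939*386 = -337*133942 = -45138454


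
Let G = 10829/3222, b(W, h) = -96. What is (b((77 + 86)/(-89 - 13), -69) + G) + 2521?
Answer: 7824179/3222 ≈ 2428.4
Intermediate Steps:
G = 10829/3222 (G = 10829*(1/3222) = 10829/3222 ≈ 3.3610)
(b((77 + 86)/(-89 - 13), -69) + G) + 2521 = (-96 + 10829/3222) + 2521 = -298483/3222 + 2521 = 7824179/3222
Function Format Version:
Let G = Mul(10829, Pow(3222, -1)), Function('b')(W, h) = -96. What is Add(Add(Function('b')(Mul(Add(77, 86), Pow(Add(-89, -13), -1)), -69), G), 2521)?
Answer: Rational(7824179, 3222) ≈ 2428.4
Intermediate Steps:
G = Rational(10829, 3222) (G = Mul(10829, Rational(1, 3222)) = Rational(10829, 3222) ≈ 3.3610)
Add(Add(Function('b')(Mul(Add(77, 86), Pow(Add(-89, -13), -1)), -69), G), 2521) = Add(Add(-96, Rational(10829, 3222)), 2521) = Add(Rational(-298483, 3222), 2521) = Rational(7824179, 3222)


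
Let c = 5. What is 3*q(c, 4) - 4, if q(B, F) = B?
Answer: 11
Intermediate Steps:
3*q(c, 4) - 4 = 3*5 - 4 = 15 - 4 = 11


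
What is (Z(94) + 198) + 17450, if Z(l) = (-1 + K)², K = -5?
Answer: 17684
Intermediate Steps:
Z(l) = 36 (Z(l) = (-1 - 5)² = (-6)² = 36)
(Z(94) + 198) + 17450 = (36 + 198) + 17450 = 234 + 17450 = 17684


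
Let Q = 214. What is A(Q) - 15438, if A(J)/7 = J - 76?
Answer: -14472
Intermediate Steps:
A(J) = -532 + 7*J (A(J) = 7*(J - 76) = 7*(-76 + J) = -532 + 7*J)
A(Q) - 15438 = (-532 + 7*214) - 15438 = (-532 + 1498) - 15438 = 966 - 15438 = -14472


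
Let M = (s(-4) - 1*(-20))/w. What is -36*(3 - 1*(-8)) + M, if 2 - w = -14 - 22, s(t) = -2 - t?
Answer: -7513/19 ≈ -395.42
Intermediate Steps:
w = 38 (w = 2 - (-14 - 22) = 2 - 1*(-36) = 2 + 36 = 38)
M = 11/19 (M = ((-2 - 1*(-4)) - 1*(-20))/38 = ((-2 + 4) + 20)*(1/38) = (2 + 20)*(1/38) = 22*(1/38) = 11/19 ≈ 0.57895)
-36*(3 - 1*(-8)) + M = -36*(3 - 1*(-8)) + 11/19 = -36*(3 + 8) + 11/19 = -36*11 + 11/19 = -396 + 11/19 = -7513/19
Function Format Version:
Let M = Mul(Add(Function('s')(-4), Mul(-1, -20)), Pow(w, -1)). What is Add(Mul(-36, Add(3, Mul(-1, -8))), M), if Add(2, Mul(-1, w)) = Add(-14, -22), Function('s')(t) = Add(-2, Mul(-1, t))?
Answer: Rational(-7513, 19) ≈ -395.42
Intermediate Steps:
w = 38 (w = Add(2, Mul(-1, Add(-14, -22))) = Add(2, Mul(-1, -36)) = Add(2, 36) = 38)
M = Rational(11, 19) (M = Mul(Add(Add(-2, Mul(-1, -4)), Mul(-1, -20)), Pow(38, -1)) = Mul(Add(Add(-2, 4), 20), Rational(1, 38)) = Mul(Add(2, 20), Rational(1, 38)) = Mul(22, Rational(1, 38)) = Rational(11, 19) ≈ 0.57895)
Add(Mul(-36, Add(3, Mul(-1, -8))), M) = Add(Mul(-36, Add(3, Mul(-1, -8))), Rational(11, 19)) = Add(Mul(-36, Add(3, 8)), Rational(11, 19)) = Add(Mul(-36, 11), Rational(11, 19)) = Add(-396, Rational(11, 19)) = Rational(-7513, 19)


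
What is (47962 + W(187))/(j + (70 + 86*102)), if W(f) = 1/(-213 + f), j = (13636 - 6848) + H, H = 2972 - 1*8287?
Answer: 1247011/268190 ≈ 4.6497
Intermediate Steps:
H = -5315 (H = 2972 - 8287 = -5315)
j = 1473 (j = (13636 - 6848) - 5315 = 6788 - 5315 = 1473)
(47962 + W(187))/(j + (70 + 86*102)) = (47962 + 1/(-213 + 187))/(1473 + (70 + 86*102)) = (47962 + 1/(-26))/(1473 + (70 + 8772)) = (47962 - 1/26)/(1473 + 8842) = (1247011/26)/10315 = (1247011/26)*(1/10315) = 1247011/268190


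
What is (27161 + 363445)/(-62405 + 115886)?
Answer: 130202/17827 ≈ 7.3036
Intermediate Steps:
(27161 + 363445)/(-62405 + 115886) = 390606/53481 = 390606*(1/53481) = 130202/17827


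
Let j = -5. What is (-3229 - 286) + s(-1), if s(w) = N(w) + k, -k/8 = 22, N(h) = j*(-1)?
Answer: -3686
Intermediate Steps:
N(h) = 5 (N(h) = -5*(-1) = 5)
k = -176 (k = -8*22 = -176)
s(w) = -171 (s(w) = 5 - 176 = -171)
(-3229 - 286) + s(-1) = (-3229 - 286) - 171 = -3515 - 171 = -3686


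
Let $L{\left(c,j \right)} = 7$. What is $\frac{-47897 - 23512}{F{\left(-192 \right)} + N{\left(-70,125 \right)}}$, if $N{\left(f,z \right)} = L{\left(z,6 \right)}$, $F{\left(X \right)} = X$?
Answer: $\frac{71409}{185} \approx 385.99$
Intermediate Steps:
$N{\left(f,z \right)} = 7$
$\frac{-47897 - 23512}{F{\left(-192 \right)} + N{\left(-70,125 \right)}} = \frac{-47897 - 23512}{-192 + 7} = - \frac{71409}{-185} = \left(-71409\right) \left(- \frac{1}{185}\right) = \frac{71409}{185}$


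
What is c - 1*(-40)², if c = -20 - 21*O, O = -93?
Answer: 333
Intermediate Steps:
c = 1933 (c = -20 - 21*(-93) = -20 + 1953 = 1933)
c - 1*(-40)² = 1933 - 1*(-40)² = 1933 - 1*1600 = 1933 - 1600 = 333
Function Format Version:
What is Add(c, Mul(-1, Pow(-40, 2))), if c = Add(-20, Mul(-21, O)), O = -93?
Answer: 333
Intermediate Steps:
c = 1933 (c = Add(-20, Mul(-21, -93)) = Add(-20, 1953) = 1933)
Add(c, Mul(-1, Pow(-40, 2))) = Add(1933, Mul(-1, Pow(-40, 2))) = Add(1933, Mul(-1, 1600)) = Add(1933, -1600) = 333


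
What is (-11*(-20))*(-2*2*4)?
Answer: -3520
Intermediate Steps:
(-11*(-20))*(-2*2*4) = 220*(-4*4) = 220*(-16) = -3520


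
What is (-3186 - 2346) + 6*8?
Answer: -5484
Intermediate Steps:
(-3186 - 2346) + 6*8 = -5532 + 48 = -5484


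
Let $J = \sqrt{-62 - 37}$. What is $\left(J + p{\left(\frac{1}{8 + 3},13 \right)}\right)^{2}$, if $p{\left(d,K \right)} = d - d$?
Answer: $-99$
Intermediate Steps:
$p{\left(d,K \right)} = 0$
$J = 3 i \sqrt{11}$ ($J = \sqrt{-99} = 3 i \sqrt{11} \approx 9.9499 i$)
$\left(J + p{\left(\frac{1}{8 + 3},13 \right)}\right)^{2} = \left(3 i \sqrt{11} + 0\right)^{2} = \left(3 i \sqrt{11}\right)^{2} = -99$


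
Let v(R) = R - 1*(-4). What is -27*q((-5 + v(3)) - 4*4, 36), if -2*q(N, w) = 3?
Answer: 81/2 ≈ 40.500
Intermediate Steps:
v(R) = 4 + R (v(R) = R + 4 = 4 + R)
q(N, w) = -3/2 (q(N, w) = -½*3 = -3/2)
-27*q((-5 + v(3)) - 4*4, 36) = -27*(-3/2) = 81/2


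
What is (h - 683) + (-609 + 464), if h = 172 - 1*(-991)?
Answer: 335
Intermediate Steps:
h = 1163 (h = 172 + 991 = 1163)
(h - 683) + (-609 + 464) = (1163 - 683) + (-609 + 464) = 480 - 145 = 335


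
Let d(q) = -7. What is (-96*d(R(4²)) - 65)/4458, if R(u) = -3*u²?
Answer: 607/4458 ≈ 0.13616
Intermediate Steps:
(-96*d(R(4²)) - 65)/4458 = (-96*(-7) - 65)/4458 = (672 - 65)*(1/4458) = 607*(1/4458) = 607/4458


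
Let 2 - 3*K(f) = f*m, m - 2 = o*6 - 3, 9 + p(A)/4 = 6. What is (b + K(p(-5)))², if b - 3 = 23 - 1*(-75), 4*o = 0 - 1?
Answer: 75625/9 ≈ 8402.8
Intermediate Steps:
p(A) = -12 (p(A) = -36 + 4*6 = -36 + 24 = -12)
o = -¼ (o = (0 - 1)/4 = (¼)*(-1) = -¼ ≈ -0.25000)
m = -5/2 (m = 2 + (-¼*6 - 3) = 2 + (-3/2 - 3) = 2 - 9/2 = -5/2 ≈ -2.5000)
b = 101 (b = 3 + (23 - 1*(-75)) = 3 + (23 + 75) = 3 + 98 = 101)
K(f) = ⅔ + 5*f/6 (K(f) = ⅔ - f*(-5)/(3*2) = ⅔ - (-5)*f/6 = ⅔ + 5*f/6)
(b + K(p(-5)))² = (101 + (⅔ + (⅚)*(-12)))² = (101 + (⅔ - 10))² = (101 - 28/3)² = (275/3)² = 75625/9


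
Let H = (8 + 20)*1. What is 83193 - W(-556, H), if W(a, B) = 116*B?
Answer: 79945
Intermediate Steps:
H = 28 (H = 28*1 = 28)
83193 - W(-556, H) = 83193 - 116*28 = 83193 - 1*3248 = 83193 - 3248 = 79945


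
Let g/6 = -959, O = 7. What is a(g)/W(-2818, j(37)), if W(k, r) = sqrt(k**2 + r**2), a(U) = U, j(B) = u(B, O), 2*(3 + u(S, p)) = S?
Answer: -11508*sqrt(31765457)/31765457 ≈ -2.0418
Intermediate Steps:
u(S, p) = -3 + S/2
g = -5754 (g = 6*(-959) = -5754)
j(B) = -3 + B/2
a(g)/W(-2818, j(37)) = -5754/sqrt((-2818)**2 + (-3 + (1/2)*37)**2) = -5754/sqrt(7941124 + (-3 + 37/2)**2) = -5754/sqrt(7941124 + (31/2)**2) = -5754/sqrt(7941124 + 961/4) = -5754*2*sqrt(31765457)/31765457 = -11508*sqrt(31765457)/31765457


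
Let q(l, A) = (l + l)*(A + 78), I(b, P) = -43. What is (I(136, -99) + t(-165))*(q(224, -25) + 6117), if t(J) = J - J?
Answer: -1284023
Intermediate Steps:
q(l, A) = 2*l*(78 + A) (q(l, A) = (2*l)*(78 + A) = 2*l*(78 + A))
t(J) = 0
(I(136, -99) + t(-165))*(q(224, -25) + 6117) = (-43 + 0)*(2*224*(78 - 25) + 6117) = -43*(2*224*53 + 6117) = -43*(23744 + 6117) = -43*29861 = -1284023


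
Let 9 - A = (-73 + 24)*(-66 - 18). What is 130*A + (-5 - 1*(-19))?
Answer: -533896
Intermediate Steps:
A = -4107 (A = 9 - (-73 + 24)*(-66 - 18) = 9 - (-49)*(-84) = 9 - 1*4116 = 9 - 4116 = -4107)
130*A + (-5 - 1*(-19)) = 130*(-4107) + (-5 - 1*(-19)) = -533910 + (-5 + 19) = -533910 + 14 = -533896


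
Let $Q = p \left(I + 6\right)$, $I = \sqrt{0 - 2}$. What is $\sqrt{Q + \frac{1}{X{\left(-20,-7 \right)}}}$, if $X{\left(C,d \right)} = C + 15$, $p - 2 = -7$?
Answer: $\frac{\sqrt{-755 - 125 i \sqrt{2}}}{5} \approx 0.63905 - 5.5325 i$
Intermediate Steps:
$p = -5$ ($p = 2 - 7 = -5$)
$X{\left(C,d \right)} = 15 + C$
$I = i \sqrt{2}$ ($I = \sqrt{-2} = i \sqrt{2} \approx 1.4142 i$)
$Q = -30 - 5 i \sqrt{2}$ ($Q = - 5 \left(i \sqrt{2} + 6\right) = - 5 \left(6 + i \sqrt{2}\right) = -30 - 5 i \sqrt{2} \approx -30.0 - 7.0711 i$)
$\sqrt{Q + \frac{1}{X{\left(-20,-7 \right)}}} = \sqrt{\left(-30 - 5 i \sqrt{2}\right) + \frac{1}{15 - 20}} = \sqrt{\left(-30 - 5 i \sqrt{2}\right) + \frac{1}{-5}} = \sqrt{\left(-30 - 5 i \sqrt{2}\right) - \frac{1}{5}} = \sqrt{- \frac{151}{5} - 5 i \sqrt{2}}$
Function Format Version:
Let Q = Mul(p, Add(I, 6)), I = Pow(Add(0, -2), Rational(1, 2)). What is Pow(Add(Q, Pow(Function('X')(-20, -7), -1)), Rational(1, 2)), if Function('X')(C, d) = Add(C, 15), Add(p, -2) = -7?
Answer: Mul(Rational(1, 5), Pow(Add(-755, Mul(-125, I, Pow(2, Rational(1, 2)))), Rational(1, 2))) ≈ Add(0.63905, Mul(-5.5325, I))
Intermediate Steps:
p = -5 (p = Add(2, -7) = -5)
Function('X')(C, d) = Add(15, C)
I = Mul(I, Pow(2, Rational(1, 2))) (I = Pow(-2, Rational(1, 2)) = Mul(I, Pow(2, Rational(1, 2))) ≈ Mul(1.4142, I))
Q = Add(-30, Mul(-5, I, Pow(2, Rational(1, 2)))) (Q = Mul(-5, Add(Mul(I, Pow(2, Rational(1, 2))), 6)) = Mul(-5, Add(6, Mul(I, Pow(2, Rational(1, 2))))) = Add(-30, Mul(-5, I, Pow(2, Rational(1, 2)))) ≈ Add(-30.000, Mul(-7.0711, I)))
Pow(Add(Q, Pow(Function('X')(-20, -7), -1)), Rational(1, 2)) = Pow(Add(Add(-30, Mul(-5, I, Pow(2, Rational(1, 2)))), Pow(Add(15, -20), -1)), Rational(1, 2)) = Pow(Add(Add(-30, Mul(-5, I, Pow(2, Rational(1, 2)))), Pow(-5, -1)), Rational(1, 2)) = Pow(Add(Add(-30, Mul(-5, I, Pow(2, Rational(1, 2)))), Rational(-1, 5)), Rational(1, 2)) = Pow(Add(Rational(-151, 5), Mul(-5, I, Pow(2, Rational(1, 2)))), Rational(1, 2))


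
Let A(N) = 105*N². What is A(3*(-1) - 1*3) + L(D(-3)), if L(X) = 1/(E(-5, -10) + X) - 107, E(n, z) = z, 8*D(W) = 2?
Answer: 143243/39 ≈ 3672.9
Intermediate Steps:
D(W) = ¼ (D(W) = (⅛)*2 = ¼)
L(X) = -107 + 1/(-10 + X) (L(X) = 1/(-10 + X) - 107 = -107 + 1/(-10 + X))
A(3*(-1) - 1*3) + L(D(-3)) = 105*(3*(-1) - 1*3)² + (1071 - 107*¼)/(-10 + ¼) = 105*(-3 - 3)² + (1071 - 107/4)/(-39/4) = 105*(-6)² - 4/39*4177/4 = 105*36 - 4177/39 = 3780 - 4177/39 = 143243/39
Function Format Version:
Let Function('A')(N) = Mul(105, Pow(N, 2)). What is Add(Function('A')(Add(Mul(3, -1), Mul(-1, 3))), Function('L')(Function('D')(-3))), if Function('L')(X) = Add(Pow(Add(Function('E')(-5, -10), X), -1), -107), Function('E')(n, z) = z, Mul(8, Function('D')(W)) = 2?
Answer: Rational(143243, 39) ≈ 3672.9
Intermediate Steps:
Function('D')(W) = Rational(1, 4) (Function('D')(W) = Mul(Rational(1, 8), 2) = Rational(1, 4))
Function('L')(X) = Add(-107, Pow(Add(-10, X), -1)) (Function('L')(X) = Add(Pow(Add(-10, X), -1), -107) = Add(-107, Pow(Add(-10, X), -1)))
Add(Function('A')(Add(Mul(3, -1), Mul(-1, 3))), Function('L')(Function('D')(-3))) = Add(Mul(105, Pow(Add(Mul(3, -1), Mul(-1, 3)), 2)), Mul(Pow(Add(-10, Rational(1, 4)), -1), Add(1071, Mul(-107, Rational(1, 4))))) = Add(Mul(105, Pow(Add(-3, -3), 2)), Mul(Pow(Rational(-39, 4), -1), Add(1071, Rational(-107, 4)))) = Add(Mul(105, Pow(-6, 2)), Mul(Rational(-4, 39), Rational(4177, 4))) = Add(Mul(105, 36), Rational(-4177, 39)) = Add(3780, Rational(-4177, 39)) = Rational(143243, 39)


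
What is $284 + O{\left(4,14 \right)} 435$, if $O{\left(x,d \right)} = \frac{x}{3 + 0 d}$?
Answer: $864$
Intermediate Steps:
$O{\left(x,d \right)} = \frac{x}{3}$ ($O{\left(x,d \right)} = \frac{x}{3 + 0} = \frac{x}{3}$)
$284 + O{\left(4,14 \right)} 435 = 284 + \frac{1}{3} \cdot 4 \cdot 435 = 284 + \frac{4}{3} \cdot 435 = 284 + 580 = 864$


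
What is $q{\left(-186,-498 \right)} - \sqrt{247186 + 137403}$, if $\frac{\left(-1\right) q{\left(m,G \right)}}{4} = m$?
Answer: $744 - \sqrt{384589} \approx 123.85$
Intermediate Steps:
$q{\left(m,G \right)} = - 4 m$
$q{\left(-186,-498 \right)} - \sqrt{247186 + 137403} = \left(-4\right) \left(-186\right) - \sqrt{247186 + 137403} = 744 - \sqrt{384589}$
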